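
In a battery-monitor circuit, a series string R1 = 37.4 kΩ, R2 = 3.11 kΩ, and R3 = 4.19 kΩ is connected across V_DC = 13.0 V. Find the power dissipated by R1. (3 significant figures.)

ΣR = 44.70 kΩ → I = 13.0/44.70 = 0.2908 mA.
P(R1) = I²·R1 = (0.2908)² × 37.4 = 3.163 mW.

P ≈ 3.16 mW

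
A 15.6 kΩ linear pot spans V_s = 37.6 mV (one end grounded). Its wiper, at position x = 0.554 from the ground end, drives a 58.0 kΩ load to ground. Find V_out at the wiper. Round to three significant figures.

V_out ≈ 19.5 mV

Split the track: R_lower = x·R_p = 8.642 kΩ, R_upper = (1−x)·R_p = 6.958 kΩ.
Lower segment in parallel with the load: 8.642 ‖ 58.0 = 7.522 kΩ.
Loaded-divider output: V_out = 37.6 × 0.5195 = 19.53 mV.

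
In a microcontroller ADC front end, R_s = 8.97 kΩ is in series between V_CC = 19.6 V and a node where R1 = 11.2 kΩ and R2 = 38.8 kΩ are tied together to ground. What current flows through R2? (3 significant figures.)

Equivalent of the parallel group: R_p = 8.691 kΩ.
V_A by voltage divider: V_A = 19.6 × 8.691/(8.97 + 8.691) = 9.645 V.
I(R2) = V_A / R2 = 9.645/38.8 = 0.2486 mA.
(Equivalently: I_total = 1.110 mA, then current-divider fraction G_k/ΣG = 0.2240.)

I ≈ 0.249 mA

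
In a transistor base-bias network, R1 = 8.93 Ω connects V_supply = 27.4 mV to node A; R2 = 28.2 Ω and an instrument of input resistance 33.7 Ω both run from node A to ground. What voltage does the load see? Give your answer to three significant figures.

First combine the lower leg with the load: R2 ‖ R_L = 15.35 Ω.
Voltage divider with the loaded lower leg: V_out = 27.4 × 15.35/(8.93 + 15.35) = 27.4 × 0.6323 = 17.32 mV.

V_out ≈ 17.3 mV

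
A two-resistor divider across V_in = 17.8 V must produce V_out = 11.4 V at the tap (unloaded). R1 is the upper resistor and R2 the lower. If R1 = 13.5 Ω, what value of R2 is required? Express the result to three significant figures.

Required fraction k = V_out/V_in = 0.6404.
So R2 = R1 · V_out/(V_in − V_out) = 13.5 × 11.4/(17.8 − 11.4) = 13.5 × 1.781 = 24.05 Ω.

R2 ≈ 24.0 Ω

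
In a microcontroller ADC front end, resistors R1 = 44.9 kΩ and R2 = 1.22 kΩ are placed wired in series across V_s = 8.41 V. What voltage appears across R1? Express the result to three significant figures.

Total series resistance ΣR = 44.9 + 1.22 = 46.12 kΩ.
By the voltage-divider rule, V = 8.41 × 44.90/46.12 = 8.188 V.

V ≈ 8.19 V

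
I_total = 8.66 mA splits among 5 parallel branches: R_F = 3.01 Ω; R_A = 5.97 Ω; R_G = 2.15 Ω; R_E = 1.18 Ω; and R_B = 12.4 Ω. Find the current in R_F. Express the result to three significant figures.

ΣG = 1/3.01 + 1/5.97 + 1/2.15 + 1/1.18 + 1/12.4 = 1.893.
By the current-divider rule, I = I_total · G_k/ΣG = 8.66 × 0.1755 = 1.520 mA.

I ≈ 1.52 mA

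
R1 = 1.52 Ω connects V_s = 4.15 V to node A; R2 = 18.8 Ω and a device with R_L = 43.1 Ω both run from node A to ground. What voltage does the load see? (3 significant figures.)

V_out ≈ 3.72 V

The load sits in parallel with R2, giving an effective lower resistance R2' = R2·R_L/(R2+R_L) = 13.09 Ω.
Voltage divider with the loaded lower leg: V_out = 4.15 × 13.09/(1.52 + 13.09) = 4.15 × 0.8960 = 3.718 V.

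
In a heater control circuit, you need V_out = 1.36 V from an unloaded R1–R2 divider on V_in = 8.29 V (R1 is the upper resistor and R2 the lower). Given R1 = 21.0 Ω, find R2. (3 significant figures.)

R2 ≈ 4.12 Ω

The divider ratio is R2/(R1+R2) = 1.36/8.29 = 0.1641.
So R2 = R1 · V_out/(V_in − V_out) = 21.0 × 1.36/(8.29 − 1.36) = 21.0 × 0.1962 = 4.121 Ω.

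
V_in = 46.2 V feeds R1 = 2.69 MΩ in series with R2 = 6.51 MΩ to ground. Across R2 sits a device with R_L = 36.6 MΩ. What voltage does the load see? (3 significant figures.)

V_out ≈ 31.1 V

The load sits in parallel with R2, giving an effective lower resistance R2' = R2·R_L/(R2+R_L) = 5.527 MΩ.
Then V_out = V_in · R2'/(R1 + R2') = 46.2 × 5.527/8.217 = 31.08 V.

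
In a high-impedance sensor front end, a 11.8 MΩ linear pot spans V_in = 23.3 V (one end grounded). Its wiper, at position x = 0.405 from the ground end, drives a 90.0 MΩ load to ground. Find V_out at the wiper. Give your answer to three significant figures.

V_out ≈ 9.15 V

Split the track: R_lower = x·R_p = 4.779 MΩ, R_upper = (1−x)·R_p = 7.021 MΩ.
Lower segment in parallel with the load: 4.779 ‖ 90.0 = 4.538 MΩ.
Then V_out = V_in · 4.538/(7.021 + 4.538) = 9.147 V.
(Unloaded: V_out = x·V_in = 9.44 V.)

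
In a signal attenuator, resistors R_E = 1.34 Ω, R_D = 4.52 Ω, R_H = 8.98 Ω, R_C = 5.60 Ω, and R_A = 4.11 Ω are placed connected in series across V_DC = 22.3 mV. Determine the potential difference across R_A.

V ≈ 3.73 mV

Series total: ΣR = 1.34 + 4.52 + 8.98 + 5.60 + 4.11 = 24.55 Ω.
By the voltage-divider rule, V = 22.3 × 4.110/24.55 = 3.733 mV.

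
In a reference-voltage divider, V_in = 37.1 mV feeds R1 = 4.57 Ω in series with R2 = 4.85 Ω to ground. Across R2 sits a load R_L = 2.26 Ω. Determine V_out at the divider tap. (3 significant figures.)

V_out ≈ 9.36 mV

The load sits in parallel with R2, giving an effective lower resistance R2' = R2·R_L/(R2+R_L) = 1.542 Ω.
Now apply the divider: V_out = 37.1 × 0.2522 = 9.358 mV.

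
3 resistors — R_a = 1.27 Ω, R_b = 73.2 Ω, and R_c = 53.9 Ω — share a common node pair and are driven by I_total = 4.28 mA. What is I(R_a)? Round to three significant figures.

I ≈ 4.11 mA

ΣG = 1/1.27 + 1/73.2 + 1/53.9 = 0.8196.
R_a takes the fraction G_k/ΣG = 0.7874/0.8196 = 0.9607, so I = 4.28 × 0.9607 = 4.112 mA.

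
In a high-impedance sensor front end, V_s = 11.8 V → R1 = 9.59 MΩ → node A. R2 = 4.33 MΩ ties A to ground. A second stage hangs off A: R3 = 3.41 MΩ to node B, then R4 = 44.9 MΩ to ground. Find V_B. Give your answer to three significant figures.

Node A sees R2 in parallel with the series input of stage 2, R3 + R4 = 48.31 MΩ.
Effective lower resistance at A: R2 ‖ 48.31 = 3.974 MΩ.
V_A = 11.8 × 3.974/(9.59 + 3.974) = 3.457 V.
Stage 2 is unloaded, so V_B = V_A · R4/(R3+R4) = 3.457 × 44.9/48.31 = 3.213 V.

V_B ≈ 3.21 V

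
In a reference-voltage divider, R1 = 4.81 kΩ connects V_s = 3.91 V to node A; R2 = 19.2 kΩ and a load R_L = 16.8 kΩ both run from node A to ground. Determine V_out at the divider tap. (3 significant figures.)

V_out ≈ 2.54 V

The load sits in parallel with R2, giving an effective lower resistance R2' = R2·R_L/(R2+R_L) = 8.960 kΩ.
Now apply the divider: V_out = 3.91 × 0.6507 = 2.544 V.
(Unloaded it would be 3.13 V; the load pulls it down.)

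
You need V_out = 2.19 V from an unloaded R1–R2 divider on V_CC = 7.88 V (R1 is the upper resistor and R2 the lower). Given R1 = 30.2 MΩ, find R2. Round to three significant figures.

R2 ≈ 11.6 MΩ

Required fraction k = V_out/V_CC = 0.2779.
So R2 = R1 · V_out/(V_CC − V_out) = 30.2 × 2.19/(7.88 − 2.19) = 30.2 × 0.3849 = 11.62 MΩ.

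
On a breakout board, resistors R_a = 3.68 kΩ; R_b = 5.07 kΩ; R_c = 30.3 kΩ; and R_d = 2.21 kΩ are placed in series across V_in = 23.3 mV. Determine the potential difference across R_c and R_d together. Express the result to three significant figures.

V ≈ 18.4 mV

ΣR = 3.68 + 5.07 + 30.3 + 2.21 = 41.26 kΩ.
R_{R_c..R_d} = 30.3 + 2.21 = 32.51 kΩ.
Voltage divider: V = V_in · (32.51 / 41.26) = 23.3 × 0.7879 = 18.36 mV.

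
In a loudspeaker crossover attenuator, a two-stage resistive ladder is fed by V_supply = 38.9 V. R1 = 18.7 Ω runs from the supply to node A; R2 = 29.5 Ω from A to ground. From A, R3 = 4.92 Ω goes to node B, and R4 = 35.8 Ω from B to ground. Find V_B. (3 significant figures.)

V_B ≈ 16.3 V

Node A sees R2 in parallel with the series input of stage 2, R3 + R4 = 40.72 Ω.
Effective lower resistance at A: R2 ‖ 40.72 = 17.11 Ω.
V_A = 38.9 × 17.11/(18.7 + 17.11) = 18.58 V.
Stage 2 is unloaded, so V_B = V_A · R4/(R3+R4) = 18.58 × 35.8/40.72 = 16.34 V.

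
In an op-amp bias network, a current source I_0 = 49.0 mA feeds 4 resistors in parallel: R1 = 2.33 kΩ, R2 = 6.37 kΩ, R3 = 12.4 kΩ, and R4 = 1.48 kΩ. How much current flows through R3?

Total conductance ΣG = 1/2.33 + 1/6.37 + 1/12.4 + 1/1.48 = 1.342 (units of 1/kΩ).
By the current-divider rule, I = I_0 · G_k/ΣG = 49.0 × 0.06007 = 2.943 mA.

I ≈ 2.94 mA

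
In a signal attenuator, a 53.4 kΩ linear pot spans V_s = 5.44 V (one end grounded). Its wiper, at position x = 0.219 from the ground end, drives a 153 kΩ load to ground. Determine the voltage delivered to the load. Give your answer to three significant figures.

V_out ≈ 1.12 V

The pot divides into 41.71 kΩ above the wiper and 11.69 kΩ below.
Lower segment in parallel with the load: 11.69 ‖ 153 = 10.86 kΩ.
Loaded-divider output: V_out = 5.44 × 0.2067 = 1.124 V.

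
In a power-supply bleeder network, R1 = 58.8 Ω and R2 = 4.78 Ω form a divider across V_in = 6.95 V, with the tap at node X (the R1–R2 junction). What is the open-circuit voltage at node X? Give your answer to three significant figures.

Open-circuit (no load on X): V_th = V_in · R2/(R1 + R2) = 6.95 × 4.78/(58.80 + 4.78) = 0.5225 V.

V_th ≈ 0.523 V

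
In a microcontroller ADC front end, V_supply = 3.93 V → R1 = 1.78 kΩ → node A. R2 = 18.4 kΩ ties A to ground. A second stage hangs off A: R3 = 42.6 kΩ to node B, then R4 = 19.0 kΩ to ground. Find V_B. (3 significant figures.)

The second stage (R3 + R4 = 61.60 kΩ) loads node A in parallel with R2.
Effective lower resistance at A: R2 ‖ 61.60 = 14.17 kΩ.
First divider: V_A = V_supply · 14.17/(1.78 + 14.17) = 3.491 V.
V_B = V_A × 0.3084 = 1.077 V.

V_B ≈ 1.08 V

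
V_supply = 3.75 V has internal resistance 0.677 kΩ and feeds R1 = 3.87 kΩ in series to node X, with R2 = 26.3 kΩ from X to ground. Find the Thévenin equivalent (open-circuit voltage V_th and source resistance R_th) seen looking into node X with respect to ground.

R1' = 0.677 + 3.87 = 4.547 kΩ (source resistance + R1).
With X open, the divider is unloaded: V_th = 3.75 × 26.3/30.85 = 3.197 V.
With V_supply suppressed (replaced by a short), R_th = R1' ‖ R2 = (4.547 × 26.3)/(4.547 + 26.3) = 3.877 kΩ.

V_th ≈ 3.20 V, R_th ≈ 3.88 kΩ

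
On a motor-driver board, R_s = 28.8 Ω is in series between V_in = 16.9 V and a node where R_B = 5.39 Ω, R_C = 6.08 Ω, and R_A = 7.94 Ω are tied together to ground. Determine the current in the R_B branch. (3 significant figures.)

Parallel bank: R_p = 1/(1/5.39 + 1/6.08 + 1/7.94) = 2.101 Ω.
V_A by voltage divider: V_A = 16.9 × 2.101/(28.8 + 2.101) = 1.149 V.
I(R_B) = V_A / R_B = 1.149/5.39 = 0.2132 A.

I ≈ 0.213 A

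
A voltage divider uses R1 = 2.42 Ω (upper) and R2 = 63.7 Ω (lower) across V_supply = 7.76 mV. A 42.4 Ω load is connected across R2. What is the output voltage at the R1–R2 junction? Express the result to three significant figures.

R2 ‖ R_L = (63.7 × 42.4)/(63.7 + 42.4) = 25.46 Ω.
Then V_out = V_supply · R2'/(R1 + R2') = 7.76 × 25.46/27.88 = 7.086 mV.

V_out ≈ 7.09 mV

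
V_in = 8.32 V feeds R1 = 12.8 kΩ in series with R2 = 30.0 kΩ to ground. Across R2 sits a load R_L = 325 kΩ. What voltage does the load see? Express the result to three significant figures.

V_out ≈ 5.68 V

First combine the lower leg with the load: R2 ‖ R_L = 27.46 kΩ.
Voltage divider with the loaded lower leg: V_out = 8.32 × 27.46/(12.8 + 27.46) = 8.32 × 0.6821 = 5.675 V.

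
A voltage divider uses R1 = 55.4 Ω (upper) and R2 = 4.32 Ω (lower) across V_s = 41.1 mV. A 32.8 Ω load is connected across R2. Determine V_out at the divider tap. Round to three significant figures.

V_out ≈ 2.65 mV

R2 ‖ R_L = (4.32 × 32.8)/(4.32 + 32.8) = 3.817 Ω.
Voltage divider with the loaded lower leg: V_out = 41.1 × 3.817/(55.4 + 3.817) = 41.1 × 0.06446 = 2.649 mV.
(Unloaded it would be 2.97 mV; the load pulls it down.)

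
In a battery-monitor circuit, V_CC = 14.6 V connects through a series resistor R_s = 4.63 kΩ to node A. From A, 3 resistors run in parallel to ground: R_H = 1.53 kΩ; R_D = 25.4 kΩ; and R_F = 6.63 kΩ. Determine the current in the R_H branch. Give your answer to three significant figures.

I ≈ 1.94 mA

Combine the parallel branches: R_p = (1/1.53 + 1/25.4 + 1/6.63)⁻¹ = 1.185 kΩ.
V_A = 14.6 × 1.185/5.815 = 2.975 V.
Branch current I = V_A/R_H = 2.975/1.53 = 1.945 mA.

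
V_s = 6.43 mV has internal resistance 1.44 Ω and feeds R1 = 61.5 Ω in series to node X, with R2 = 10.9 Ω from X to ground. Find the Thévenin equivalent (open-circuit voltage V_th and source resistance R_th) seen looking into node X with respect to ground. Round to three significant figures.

V_th ≈ 0.949 mV, R_th ≈ 9.29 Ω

R1' = 1.44 + 61.5 = 62.94 Ω (source resistance + R1).
With X open, the divider is unloaded: V_th = 6.43 × 10.9/73.84 = 0.9492 mV.
With V_s suppressed (replaced by a short), R_th = R1' ‖ R2 = (62.94 × 10.9)/(62.94 + 10.9) = 9.291 Ω.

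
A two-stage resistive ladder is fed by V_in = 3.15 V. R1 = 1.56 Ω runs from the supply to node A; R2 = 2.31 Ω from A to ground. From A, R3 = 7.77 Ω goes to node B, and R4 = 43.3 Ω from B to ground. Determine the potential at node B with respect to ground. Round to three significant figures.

V_B ≈ 1.57 V

The second stage (R3 + R4 = 51.07 Ω) loads node A in parallel with R2.
R2 ‖ (R3+R4) = 2.210 Ω.
V_A = 3.15 × 2.210/(1.56 + 2.210) = 1.847 V.
Stage 2 is unloaded, so V_B = V_A · R4/(R3+R4) = 1.847 × 43.3/51.07 = 1.566 V.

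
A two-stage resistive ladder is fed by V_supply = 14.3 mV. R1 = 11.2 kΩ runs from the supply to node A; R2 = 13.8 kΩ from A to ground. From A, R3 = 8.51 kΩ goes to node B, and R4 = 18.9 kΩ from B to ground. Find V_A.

Node A sees R2 in parallel with the series input of stage 2, R3 + R4 = 27.41 kΩ.
R2 ‖ (R3+R4) = 9.179 kΩ.
V_A = 14.3 × 9.179/(11.2 + 9.179) = 6.441 mV.

V_A ≈ 6.44 mV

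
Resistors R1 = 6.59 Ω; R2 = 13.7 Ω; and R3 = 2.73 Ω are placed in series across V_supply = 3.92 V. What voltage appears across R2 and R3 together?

ΣR = 6.59 + 13.7 + 2.73 = 23.02 Ω.
R_{R2..R3} = 13.7 + 2.73 = 16.43 Ω.
V = V_supply · R/ΣR = 3.92 × 0.7137 = 2.798 V.

V ≈ 2.80 V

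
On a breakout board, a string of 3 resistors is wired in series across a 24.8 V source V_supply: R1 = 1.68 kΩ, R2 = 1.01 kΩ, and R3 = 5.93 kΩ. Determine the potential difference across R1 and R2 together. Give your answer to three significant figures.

V ≈ 7.74 V

Total series resistance ΣR = 1.68 + 1.01 + 5.93 = 8.620 kΩ.
R_{R1..R2} = 1.68 + 1.01 = 2.690 kΩ.
Voltage divider: V = V_supply · (2.690 / 8.620) = 24.8 × 0.3121 = 7.739 V.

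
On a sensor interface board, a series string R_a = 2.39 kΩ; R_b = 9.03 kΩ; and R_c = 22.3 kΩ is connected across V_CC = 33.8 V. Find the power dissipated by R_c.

P ≈ 22.4 mW

ΣR = 33.72 kΩ → I = 33.8/33.72 = 1.002 mA.
P(R_c) = I²·R_c = (1.002)² × 22.3 = 22.41 mW.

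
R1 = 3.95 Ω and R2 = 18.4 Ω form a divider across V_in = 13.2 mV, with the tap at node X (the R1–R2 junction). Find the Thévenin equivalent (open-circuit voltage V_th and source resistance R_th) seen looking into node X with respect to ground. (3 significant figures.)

V_th ≈ 10.9 mV, R_th ≈ 3.25 Ω

Open-circuit (no load on X): V_th = V_in · R2/(R1 + R2) = 13.2 × 18.4/(3.950 + 18.4) = 10.87 mV.
Zeroing V_in shorts the top of R1 to ground, so R_th = R1 ‖ R2 = 3.252 Ω.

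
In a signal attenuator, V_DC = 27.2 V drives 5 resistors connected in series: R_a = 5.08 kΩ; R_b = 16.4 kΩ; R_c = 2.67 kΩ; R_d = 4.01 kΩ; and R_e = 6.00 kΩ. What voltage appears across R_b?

ΣR = 5.08 + 16.4 + 2.67 + 4.01 + 6.00 = 34.16 kΩ.
By the voltage-divider rule, V = 27.2 × 16.40/34.16 = 13.06 V.

V ≈ 13.1 V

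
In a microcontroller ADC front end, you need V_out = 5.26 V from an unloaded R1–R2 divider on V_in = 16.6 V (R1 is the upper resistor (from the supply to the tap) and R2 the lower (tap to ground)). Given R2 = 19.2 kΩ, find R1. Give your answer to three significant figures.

R1 ≈ 41.4 kΩ

V_out/V_in = R2/(R1+R2) = 0.3169.
So R1 = R2 · (V_in/V_out − 1) = 19.2 × (16.6/5.26 − 1) = 19.2 × 2.156 = 41.39 kΩ.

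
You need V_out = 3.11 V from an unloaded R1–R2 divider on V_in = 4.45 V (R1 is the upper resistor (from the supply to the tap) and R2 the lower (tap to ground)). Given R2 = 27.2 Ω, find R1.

R1 ≈ 11.7 Ω

Required fraction k = V_out/V_in = 0.6989.
So R1 = R2 · (V_in/V_out − 1) = 27.2 × (4.45/3.11 − 1) = 27.2 × 0.4309 = 11.72 Ω.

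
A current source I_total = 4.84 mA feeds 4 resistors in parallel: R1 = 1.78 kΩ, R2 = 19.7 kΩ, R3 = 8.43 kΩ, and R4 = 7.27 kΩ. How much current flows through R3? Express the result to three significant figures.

ΣG = 1/1.78 + 1/19.7 + 1/8.43 + 1/7.27 = 0.8687.
R3 takes the fraction G_k/ΣG = 0.1186/0.8687 = 0.1365, so I = 4.84 × 0.1365 = 0.6609 mA.

I ≈ 0.661 mA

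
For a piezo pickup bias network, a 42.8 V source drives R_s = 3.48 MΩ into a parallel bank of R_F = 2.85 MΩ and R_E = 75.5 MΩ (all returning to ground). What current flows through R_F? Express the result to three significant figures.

I ≈ 6.62 µA

Combine the parallel branches: R_p = (1/2.85 + 1/75.5)⁻¹ = 2.746 MΩ.
Node voltage V_A = V_s · R_p/(R_s + R_p) = 42.8 × 0.4411 = 18.88 V.
Branch current I = V_A/R_F = 18.88/2.85 = 6.624 µA.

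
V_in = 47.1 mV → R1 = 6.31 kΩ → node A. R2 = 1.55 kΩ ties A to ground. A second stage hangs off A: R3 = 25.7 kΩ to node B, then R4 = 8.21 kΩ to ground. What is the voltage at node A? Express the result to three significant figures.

V_A ≈ 8.96 mV

Node A sees R2 in parallel with the series input of stage 2, R3 + R4 = 33.91 kΩ.
R2 ‖ (R3+R4) = 1.482 kΩ.
First divider: V_A = V_in · 1.482/(6.31 + 1.482) = 8.959 mV.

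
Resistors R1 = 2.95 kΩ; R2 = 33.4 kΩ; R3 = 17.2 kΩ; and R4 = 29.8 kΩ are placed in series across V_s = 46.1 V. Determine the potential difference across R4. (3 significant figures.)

V ≈ 16.5 V

Total series resistance ΣR = 2.95 + 33.4 + 17.2 + 29.8 = 83.35 kΩ.
Voltage divider: V = V_s · (29.80 / 83.35) = 46.1 × 0.3575 = 16.48 V.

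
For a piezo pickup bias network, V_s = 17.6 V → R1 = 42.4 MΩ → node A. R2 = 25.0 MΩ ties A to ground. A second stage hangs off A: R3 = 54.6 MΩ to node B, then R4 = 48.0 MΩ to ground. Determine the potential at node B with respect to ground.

Looking into the second stage from A: R3 + R4 = 102.6 MΩ appears in parallel with R2.
R2 ‖ (R3+R4) = 20.10 MΩ.
So V_A = 17.6 × 0.3216 = 5.661 V.
Then the unloaded second divider: V_B = V_A × R4/(R3+R4) = 5.661 × 0.4678 = 2.648 V.

V_B ≈ 2.65 V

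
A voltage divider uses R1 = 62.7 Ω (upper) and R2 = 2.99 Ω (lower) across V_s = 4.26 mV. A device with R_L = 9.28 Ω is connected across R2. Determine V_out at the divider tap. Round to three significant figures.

The load sits in parallel with R2, giving an effective lower resistance R2' = R2·R_L/(R2+R_L) = 2.261 Ω.
Voltage divider with the loaded lower leg: V_out = 4.26 × 2.261/(62.7 + 2.261) = 4.26 × 0.03481 = 0.1483 mV.

V_out ≈ 0.148 mV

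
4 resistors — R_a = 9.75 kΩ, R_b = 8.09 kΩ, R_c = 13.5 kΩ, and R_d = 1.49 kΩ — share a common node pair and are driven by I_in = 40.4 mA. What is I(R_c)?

I ≈ 3.08 mA

ΣG = 1/9.75 + 1/8.09 + 1/13.5 + 1/1.49 = 0.9714.
By the current-divider rule, I = I_in · G_k/ΣG = 40.4 × 0.07626 = 3.081 mA.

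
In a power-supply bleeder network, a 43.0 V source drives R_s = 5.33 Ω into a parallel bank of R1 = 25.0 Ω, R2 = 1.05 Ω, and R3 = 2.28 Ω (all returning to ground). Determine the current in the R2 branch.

I ≈ 4.75 A

Combine the parallel branches: R_p = (1/25.0 + 1/1.05 + 1/2.28)⁻¹ = 0.6988 Ω.
Node voltage V_A = V_DC · R_p/(R_s + R_p) = 43.0 × 0.1159 = 4.984 V.
I(R2) = V_A / R2 = 4.984/1.05 = 4.747 A.
(Equivalently: I_total = 7.132 A, then current-divider fraction G_k/ΣG = 0.6655.)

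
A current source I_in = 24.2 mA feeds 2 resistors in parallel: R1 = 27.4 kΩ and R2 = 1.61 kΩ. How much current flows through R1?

I ≈ 1.34 mA

With just two branches, the current splits inversely with resistance.
I(R1) = 24.2 × 1.61/(27.4 + 1.61) = 24.2 × 0.05550 = 1.343 mA.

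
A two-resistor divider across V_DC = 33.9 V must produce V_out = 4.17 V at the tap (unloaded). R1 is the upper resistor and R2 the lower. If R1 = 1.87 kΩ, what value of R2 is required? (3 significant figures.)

R2 ≈ 0.262 kΩ

The divider ratio is R2/(R1+R2) = 4.17/33.9 = 0.1230.
Rearranging, R2 = R1·k/(1−k) = 1.87 × 0.1403 = 0.2623 kΩ.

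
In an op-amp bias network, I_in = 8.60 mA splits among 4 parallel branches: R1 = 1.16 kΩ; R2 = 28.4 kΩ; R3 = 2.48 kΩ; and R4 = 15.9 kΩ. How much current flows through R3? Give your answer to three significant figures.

I ≈ 2.54 mA

Conductances: ΣG = 1/1.16 + 1/28.4 + 1/2.48 + 1/15.9 = 1.363 (1/kΩ).
Current divider: I(R3) = I_in · G_k/ΣG = 8.60 × (0.4032/1.363) = 8.60 × 0.2958 = 2.543 mA.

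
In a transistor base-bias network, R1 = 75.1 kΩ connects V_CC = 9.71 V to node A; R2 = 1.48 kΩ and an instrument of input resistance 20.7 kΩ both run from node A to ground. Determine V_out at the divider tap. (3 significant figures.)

V_out ≈ 0.175 V

The load sits in parallel with R2, giving an effective lower resistance R2' = R2·R_L/(R2+R_L) = 1.381 kΩ.
Then V_out = V_CC · R2'/(R1 + R2') = 9.71 × 1.381/76.48 = 0.1754 V.
(Unloaded it would be 0.188 V; the load pulls it down.)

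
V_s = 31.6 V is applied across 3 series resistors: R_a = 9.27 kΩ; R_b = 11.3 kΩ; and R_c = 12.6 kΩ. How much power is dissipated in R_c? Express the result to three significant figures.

P ≈ 11.4 mW

Series current I = V_s/ΣR = 31.6/33.17 = 0.9527 mA.
P(R_c) = I²·R_c = (0.9527)² × 12.6 = 11.44 mW.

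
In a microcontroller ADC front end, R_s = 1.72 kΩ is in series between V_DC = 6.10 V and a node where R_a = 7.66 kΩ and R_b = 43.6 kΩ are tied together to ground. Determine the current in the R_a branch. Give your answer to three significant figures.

Combine the parallel branches: R_p = (1/7.66 + 1/43.6)⁻¹ = 6.515 kΩ.
Node voltage V_A = V_DC · R_p/(R_s + R_p) = 6.10 × 0.7911 = 4.826 V.
I(R_a) = V_A / R_a = 4.826/7.66 = 0.6300 mA.

I ≈ 0.630 mA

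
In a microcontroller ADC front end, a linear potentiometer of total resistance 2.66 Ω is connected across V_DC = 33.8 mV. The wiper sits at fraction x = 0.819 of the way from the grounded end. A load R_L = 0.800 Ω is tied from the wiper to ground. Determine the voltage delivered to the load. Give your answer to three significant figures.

The pot divides into 0.4815 Ω above the wiper and 2.179 Ω below.
R_L loads the lower segment: effective lower R = 0.5851 Ω.
V_out = 33.8 × 0.5851/(0.4815 + 0.5851) = 18.54 mV.

V_out ≈ 18.5 mV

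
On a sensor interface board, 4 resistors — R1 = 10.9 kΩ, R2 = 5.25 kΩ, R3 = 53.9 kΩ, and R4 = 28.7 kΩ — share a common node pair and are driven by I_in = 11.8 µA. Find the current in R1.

I ≈ 3.23 µA

ΣG = 1/10.9 + 1/5.25 + 1/53.9 + 1/28.7 = 0.3356.
Current divider: I(R1) = I_in · G_k/ΣG = 11.8 × (0.09174/0.3356) = 11.8 × 0.2734 = 3.226 µA.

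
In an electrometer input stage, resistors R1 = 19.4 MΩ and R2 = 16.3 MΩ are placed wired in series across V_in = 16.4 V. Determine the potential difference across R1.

V ≈ 8.91 V

Total series resistance ΣR = 19.4 + 16.3 = 35.70 MΩ.
Voltage divider: V = V_in · (19.40 / 35.70) = 16.4 × 0.5434 = 8.912 V.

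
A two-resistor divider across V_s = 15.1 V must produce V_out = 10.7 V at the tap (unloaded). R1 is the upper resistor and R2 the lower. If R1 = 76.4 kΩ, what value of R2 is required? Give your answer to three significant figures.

R2 ≈ 186 kΩ

The divider ratio is R2/(R1+R2) = 10.7/15.1 = 0.7086.
Rearranging, R2 = R1·k/(1−k) = 76.4 × 2.432 = 185.8 kΩ.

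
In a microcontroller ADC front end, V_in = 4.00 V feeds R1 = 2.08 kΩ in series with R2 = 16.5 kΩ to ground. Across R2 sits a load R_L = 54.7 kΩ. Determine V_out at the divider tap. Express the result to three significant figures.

V_out ≈ 3.44 V

First combine the lower leg with the load: R2 ‖ R_L = 12.68 kΩ.
Then V_out = V_in · R2'/(R1 + R2') = 4.00 × 12.68/14.76 = 3.436 V.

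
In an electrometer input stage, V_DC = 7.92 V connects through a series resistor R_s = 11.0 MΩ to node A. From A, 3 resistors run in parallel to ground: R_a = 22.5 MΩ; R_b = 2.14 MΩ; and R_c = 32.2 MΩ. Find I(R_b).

Combine the parallel branches: R_p = (1/22.5 + 1/2.14 + 1/32.2)⁻¹ = 1.842 MΩ.
V_A by voltage divider: V_A = 7.92 × 1.842/(11.0 + 1.842) = 1.136 V.
I(R_b) = V_A / R_b = 1.136/2.14 = 0.5309 µA.
(Equivalently: I_total = 0.6167 µA, then current-divider fraction G_k/ΣG = 0.8609.)

I ≈ 0.531 µA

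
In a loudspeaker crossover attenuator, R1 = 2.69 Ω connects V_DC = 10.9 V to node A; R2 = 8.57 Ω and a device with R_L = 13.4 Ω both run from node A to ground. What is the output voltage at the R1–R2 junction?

First combine the lower leg with the load: R2 ‖ R_L = 5.227 Ω.
Voltage divider with the loaded lower leg: V_out = 10.9 × 5.227/(2.69 + 5.227) = 10.9 × 0.6602 = 7.196 V.

V_out ≈ 7.20 V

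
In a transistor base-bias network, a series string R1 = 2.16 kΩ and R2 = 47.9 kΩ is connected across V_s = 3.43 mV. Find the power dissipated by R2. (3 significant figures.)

Series current I = V_s/ΣR = 3.43/50.06 = 0.06852 µA.
V(R2) = I·R = 3.282 mV; P = V·I = 3.282 × 0.06852 = 0.2249 nW.

P ≈ 0.225 nW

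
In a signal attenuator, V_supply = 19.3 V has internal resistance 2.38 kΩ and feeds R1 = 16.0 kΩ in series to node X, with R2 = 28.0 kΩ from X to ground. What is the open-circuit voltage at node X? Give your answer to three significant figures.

V_th ≈ 11.7 V

R1' = 2.38 + 16.0 = 18.38 kΩ (source resistance + R1).
V_th is the unloaded tap voltage: V_supply · R2/(R1'+R2) = 19.3 × 0.6037 = 11.65 V.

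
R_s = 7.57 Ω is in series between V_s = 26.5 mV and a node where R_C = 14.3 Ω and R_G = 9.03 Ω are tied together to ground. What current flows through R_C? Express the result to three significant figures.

I ≈ 0.783 mA

Combine the parallel branches: R_p = (1/14.3 + 1/9.03)⁻¹ = 5.535 Ω.
V_A by voltage divider: V_A = 26.5 × 5.535/(7.57 + 5.535) = 11.19 mV.
I(R_C) = V_A / R_C = 11.19/14.3 = 0.7827 mA.
(Check via current divider: I_total = 2.022 mA; share G_k/ΣG = 0.3871 → same result.)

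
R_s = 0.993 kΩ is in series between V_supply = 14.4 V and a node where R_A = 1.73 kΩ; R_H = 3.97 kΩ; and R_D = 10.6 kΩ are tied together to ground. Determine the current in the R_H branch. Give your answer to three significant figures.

I ≈ 1.89 mA

Equivalent of the parallel group: R_p = 1.082 kΩ.
Node voltage V_A = V_supply · R_p/(R_s + R_p) = 14.4 × 0.5214 = 7.509 V.
I(R_H) = V_A / R_H = 7.509/3.97 = 1.891 mA.
(Equivalently: I_total = 6.940 mA, then current-divider fraction G_k/ΣG = 0.2725.)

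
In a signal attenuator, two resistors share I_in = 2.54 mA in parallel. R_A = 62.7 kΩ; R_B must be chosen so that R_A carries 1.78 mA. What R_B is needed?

In a two-way split, I_A/I_in = R_B/(R_A + R_B).
With f = 0.7008, R_B = R_A · f/(1−f) = 62.7 × 2.342 = 146.8 kΩ.

R_B ≈ 147 kΩ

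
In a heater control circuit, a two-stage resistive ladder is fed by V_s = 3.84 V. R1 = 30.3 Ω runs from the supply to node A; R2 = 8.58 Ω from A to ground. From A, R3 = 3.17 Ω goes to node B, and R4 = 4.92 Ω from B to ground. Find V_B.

V_B ≈ 0.282 V

Looking into the second stage from A: R3 + R4 = 8.090 Ω appears in parallel with R2.
R2 ‖ (R3+R4) = 4.164 Ω.
So V_A = 3.84 × 0.1208 = 0.4639 V.
V_B = V_A × 0.6082 = 0.2822 V.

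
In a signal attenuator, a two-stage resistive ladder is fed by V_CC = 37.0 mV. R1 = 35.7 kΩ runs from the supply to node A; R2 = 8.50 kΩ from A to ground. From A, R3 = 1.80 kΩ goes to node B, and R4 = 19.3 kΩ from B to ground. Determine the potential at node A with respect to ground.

The second stage (R3 + R4 = 21.10 kΩ) loads node A in parallel with R2.
R2 ‖ (R3+R4) = 6.059 kΩ.
First divider: V_A = V_CC · 6.059/(35.7 + 6.059) = 5.369 mV.

V_A ≈ 5.37 mV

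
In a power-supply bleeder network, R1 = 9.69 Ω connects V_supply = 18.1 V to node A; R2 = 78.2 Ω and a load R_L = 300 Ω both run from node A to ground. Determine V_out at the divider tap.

First combine the lower leg with the load: R2 ‖ R_L = 62.03 Ω.
Voltage divider with the loaded lower leg: V_out = 18.1 × 62.03/(9.69 + 62.03) = 18.1 × 0.8649 = 15.65 V.
(Unloaded it would be 16.1 V; the load pulls it down.)

V_out ≈ 15.7 V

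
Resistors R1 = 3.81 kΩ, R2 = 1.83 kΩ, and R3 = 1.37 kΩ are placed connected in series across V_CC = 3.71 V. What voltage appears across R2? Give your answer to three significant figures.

ΣR = 3.81 + 1.83 + 1.37 = 7.010 kΩ.
V = V_CC · R/ΣR = 3.71 × 0.2611 = 0.9685 V.

V ≈ 0.969 V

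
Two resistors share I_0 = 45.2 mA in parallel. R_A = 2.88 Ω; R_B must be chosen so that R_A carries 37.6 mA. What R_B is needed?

R_B ≈ 14.2 Ω

The fraction through R_A equals R_B/(R_A+R_B).
With f = 0.8319, R_B = R_A · f/(1−f) = 2.88 × 4.947 = 14.25 Ω.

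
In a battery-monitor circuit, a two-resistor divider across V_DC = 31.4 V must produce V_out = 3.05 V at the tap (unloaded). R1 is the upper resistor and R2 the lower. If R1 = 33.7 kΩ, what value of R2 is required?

The divider ratio is R2/(R1+R2) = 3.05/31.4 = 0.09713.
So R2 = R1 · V_out/(V_DC − V_out) = 33.7 × 3.05/(31.4 − 3.05) = 33.7 × 0.1076 = 3.626 kΩ.

R2 ≈ 3.63 kΩ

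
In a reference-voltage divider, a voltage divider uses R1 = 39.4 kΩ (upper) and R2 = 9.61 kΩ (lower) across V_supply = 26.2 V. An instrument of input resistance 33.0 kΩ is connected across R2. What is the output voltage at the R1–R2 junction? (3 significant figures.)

R2 ‖ R_L = (9.61 × 33.0)/(9.61 + 33.0) = 7.443 kΩ.
Now apply the divider: V_out = 26.2 × 0.1589 = 4.163 V.
(Unloaded it would be 5.14 V; the load pulls it down.)

V_out ≈ 4.16 V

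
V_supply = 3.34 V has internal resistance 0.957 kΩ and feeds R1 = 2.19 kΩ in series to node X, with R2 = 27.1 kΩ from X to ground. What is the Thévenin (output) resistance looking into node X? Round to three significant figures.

R1' = 0.957 + 2.19 = 3.147 kΩ (source resistance + R1).
With V_supply suppressed (replaced by a short), R_th = R1' ‖ R2 = (3.147 × 27.1)/(3.147 + 27.1) = 2.820 kΩ.

R_th ≈ 2.82 kΩ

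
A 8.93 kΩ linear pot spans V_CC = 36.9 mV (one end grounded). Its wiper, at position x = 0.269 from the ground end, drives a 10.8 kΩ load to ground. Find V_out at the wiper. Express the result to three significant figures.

V_out ≈ 8.54 mV

Lower segment x·R_p = 2.402 kΩ; upper segment (1−x)·R_p = 6.528 kΩ.
Lower segment in parallel with the load: 2.402 ‖ 10.8 = 1.965 kΩ.
Loaded-divider output: V_out = 36.9 × 0.2314 = 8.538 mV.
(Unloaded: V_out = x·V_CC = 9.93 mV.)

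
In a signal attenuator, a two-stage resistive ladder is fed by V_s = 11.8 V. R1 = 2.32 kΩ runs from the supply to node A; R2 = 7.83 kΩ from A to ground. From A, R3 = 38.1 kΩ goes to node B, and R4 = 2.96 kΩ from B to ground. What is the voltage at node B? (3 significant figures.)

The second stage (R3 + R4 = 41.06 kΩ) loads node A in parallel with R2.
Effective lower resistance at A: R2 ‖ 41.06 = 6.576 kΩ.
First divider: V_A = V_s · 6.576/(2.32 + 6.576) = 8.723 V.
Stage 2 is unloaded, so V_B = V_A · R4/(R3+R4) = 8.723 × 2.96/41.06 = 0.6288 V.

V_B ≈ 0.629 V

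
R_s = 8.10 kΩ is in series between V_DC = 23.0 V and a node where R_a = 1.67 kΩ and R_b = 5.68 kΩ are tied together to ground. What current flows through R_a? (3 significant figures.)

Equivalent of the parallel group: R_p = 1.291 kΩ.
V_A = 23.0 × 1.291/9.391 = 3.161 V.
I(R_a) = V_A / R_a = 3.161/1.67 = 1.893 mA.

I ≈ 1.89 mA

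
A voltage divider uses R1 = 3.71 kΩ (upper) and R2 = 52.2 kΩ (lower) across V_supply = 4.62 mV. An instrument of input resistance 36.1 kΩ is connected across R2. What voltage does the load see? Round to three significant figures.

The load sits in parallel with R2, giving an effective lower resistance R2' = R2·R_L/(R2+R_L) = 21.34 kΩ.
Now apply the divider: V_out = 4.62 × 0.8519 = 3.936 mV.
(Unloaded it would be 4.31 mV; the load pulls it down.)

V_out ≈ 3.94 mV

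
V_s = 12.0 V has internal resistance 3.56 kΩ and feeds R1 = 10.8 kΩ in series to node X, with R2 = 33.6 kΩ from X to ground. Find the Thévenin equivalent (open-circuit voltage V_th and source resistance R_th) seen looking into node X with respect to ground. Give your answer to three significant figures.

V_th ≈ 8.41 V, R_th ≈ 10.1 kΩ

R1' = 3.56 + 10.8 = 14.36 kΩ (source resistance + R1).
With X open, the divider is unloaded: V_th = 12.0 × 33.6/47.96 = 8.407 V.
Zeroing V_s shorts the top of R1' to ground, so R_th = R1' ‖ R2 = 10.06 kΩ.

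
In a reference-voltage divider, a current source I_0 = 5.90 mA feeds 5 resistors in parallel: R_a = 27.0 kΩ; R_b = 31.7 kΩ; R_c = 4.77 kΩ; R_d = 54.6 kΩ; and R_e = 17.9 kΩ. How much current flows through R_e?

ΣG = 1/27.0 + 1/31.7 + 1/4.77 + 1/54.6 + 1/17.9 = 0.3524.
By the current-divider rule, I = I_0 · G_k/ΣG = 5.90 × 0.1585 = 0.9353 mA.

I ≈ 0.935 mA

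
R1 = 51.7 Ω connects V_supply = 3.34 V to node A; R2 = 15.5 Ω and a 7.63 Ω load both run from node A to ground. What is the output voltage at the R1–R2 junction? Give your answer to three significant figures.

V_out ≈ 0.301 V

First combine the lower leg with the load: R2 ‖ R_L = 5.113 Ω.
Voltage divider with the loaded lower leg: V_out = 3.34 × 5.113/(51.7 + 5.113) = 3.34 × 0.09000 = 0.3006 V.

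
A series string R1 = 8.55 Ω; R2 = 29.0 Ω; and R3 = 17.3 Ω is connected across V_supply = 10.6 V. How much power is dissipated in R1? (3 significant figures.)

ΣR = 54.85 Ω → I = 10.6/54.85 = 0.1933 A.
P = I²R = 0.03735 × 8.55 = 0.3193 W.

P ≈ 0.319 W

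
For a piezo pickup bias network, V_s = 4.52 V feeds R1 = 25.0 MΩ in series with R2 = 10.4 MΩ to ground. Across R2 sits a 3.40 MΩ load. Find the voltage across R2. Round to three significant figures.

The load sits in parallel with R2, giving an effective lower resistance R2' = R2·R_L/(R2+R_L) = 2.562 MΩ.
Voltage divider with the loaded lower leg: V_out = 4.52 × 2.562/(25.0 + 2.562) = 4.52 × 0.09296 = 0.4202 V.

V_out ≈ 0.420 V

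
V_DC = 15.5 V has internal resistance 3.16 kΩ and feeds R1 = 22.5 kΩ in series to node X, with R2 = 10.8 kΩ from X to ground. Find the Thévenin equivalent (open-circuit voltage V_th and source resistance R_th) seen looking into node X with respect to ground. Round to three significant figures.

R1' = 3.16 + 22.5 = 25.66 kΩ (source resistance + R1).
V_th is the unloaded tap voltage: V_DC · R2/(R1'+R2) = 15.5 × 0.2962 = 4.591 V.
Zeroing V_DC shorts the top of R1' to ground, so R_th = R1' ‖ R2 = 7.601 kΩ.

V_th ≈ 4.59 V, R_th ≈ 7.60 kΩ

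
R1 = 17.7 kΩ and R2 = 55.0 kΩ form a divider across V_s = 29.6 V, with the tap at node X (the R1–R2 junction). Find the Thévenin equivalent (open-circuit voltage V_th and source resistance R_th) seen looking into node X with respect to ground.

V_th is the unloaded tap voltage: V_s · R2/(R1+R2) = 29.6 × 0.7565 = 22.39 V.
Zeroing V_s shorts the top of R1 to ground, so R_th = R1 ‖ R2 = 13.39 kΩ.

V_th ≈ 22.4 V, R_th ≈ 13.4 kΩ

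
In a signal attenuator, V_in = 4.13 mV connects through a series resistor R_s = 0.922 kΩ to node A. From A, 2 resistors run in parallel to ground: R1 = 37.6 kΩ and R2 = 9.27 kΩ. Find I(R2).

Parallel bank: R_p = 1/(1/37.6 + 1/9.27) = 7.437 kΩ.
V_A by voltage divider: V_A = 4.13 × 7.437/(0.922 + 7.437) = 3.674 mV.
I(R2) = V_A / R2 = 3.674/9.27 = 0.3964 µA.

I ≈ 0.396 µA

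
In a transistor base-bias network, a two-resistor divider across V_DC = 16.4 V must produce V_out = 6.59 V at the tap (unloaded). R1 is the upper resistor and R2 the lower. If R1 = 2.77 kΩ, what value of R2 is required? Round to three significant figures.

R2 ≈ 1.86 kΩ

V_out/V_DC = R2/(R1+R2) = 0.4018.
Rearranging, R2 = R1·k/(1−k) = 2.77 × 0.6718 = 1.861 kΩ.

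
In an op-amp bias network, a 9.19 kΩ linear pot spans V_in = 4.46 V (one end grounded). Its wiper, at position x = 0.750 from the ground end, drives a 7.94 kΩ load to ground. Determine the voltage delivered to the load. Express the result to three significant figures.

Lower segment x·R_p = 6.893 kΩ; upper segment (1−x)·R_p = 2.297 kΩ.
(x·R_p) ‖ R_L = 3.690 kΩ.
Loaded-divider output: V_out = 4.46 × 0.6163 = 2.749 V.

V_out ≈ 2.75 V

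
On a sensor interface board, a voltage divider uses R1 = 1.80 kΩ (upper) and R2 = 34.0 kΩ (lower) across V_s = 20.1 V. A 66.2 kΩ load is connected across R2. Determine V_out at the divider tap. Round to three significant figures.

The load sits in parallel with R2, giving an effective lower resistance R2' = R2·R_L/(R2+R_L) = 22.46 kΩ.
Then V_out = V_s · R2'/(R1 + R2') = 20.1 × 22.46/24.26 = 18.61 V.

V_out ≈ 18.6 V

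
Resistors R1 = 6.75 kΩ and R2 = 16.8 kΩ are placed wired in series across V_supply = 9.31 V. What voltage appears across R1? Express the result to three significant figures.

V ≈ 2.67 V

ΣR = 6.75 + 16.8 = 23.55 kΩ.
V = V_supply · R/ΣR = 9.31 × 0.2866 = 2.668 V.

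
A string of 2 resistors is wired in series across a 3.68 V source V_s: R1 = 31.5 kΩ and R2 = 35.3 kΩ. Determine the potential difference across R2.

Total series resistance ΣR = 31.5 + 35.3 = 66.80 kΩ.
V = V_s · R/ΣR = 3.68 × 0.5284 = 1.945 V.

V ≈ 1.94 V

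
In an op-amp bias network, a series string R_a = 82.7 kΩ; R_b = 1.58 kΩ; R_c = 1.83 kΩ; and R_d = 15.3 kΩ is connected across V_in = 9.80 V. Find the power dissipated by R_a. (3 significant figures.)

P ≈ 0.772 mW

ΣR = 101.4 kΩ → I = 9.80/101.4 = 0.09664 mA.
P = I²R = 0.009339 × 82.7 = 0.7723 mW.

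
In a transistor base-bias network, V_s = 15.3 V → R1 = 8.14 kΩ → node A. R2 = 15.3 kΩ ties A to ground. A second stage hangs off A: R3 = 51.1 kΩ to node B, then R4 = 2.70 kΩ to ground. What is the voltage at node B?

V_B ≈ 0.456 V

Looking into the second stage from A: R3 + R4 = 53.80 kΩ appears in parallel with R2.
R2 ‖ (R3+R4) = 11.91 kΩ.
V_A = 15.3 × 11.91/(8.14 + 11.91) = 9.089 V.
V_B = V_A × 0.05019 = 0.4561 V.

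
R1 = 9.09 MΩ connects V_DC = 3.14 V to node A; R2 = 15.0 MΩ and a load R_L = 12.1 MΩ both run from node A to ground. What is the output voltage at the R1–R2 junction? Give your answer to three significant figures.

The load sits in parallel with R2, giving an effective lower resistance R2' = R2·R_L/(R2+R_L) = 6.697 MΩ.
Voltage divider with the loaded lower leg: V_out = 3.14 × 6.697/(9.09 + 6.697) = 3.14 × 0.4242 = 1.332 V.
(Unloaded it would be 1.96 V; the load pulls it down.)

V_out ≈ 1.33 V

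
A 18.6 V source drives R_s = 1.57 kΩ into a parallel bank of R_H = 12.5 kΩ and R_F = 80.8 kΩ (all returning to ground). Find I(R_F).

Parallel bank: R_p = 1/(1/12.5 + 1/80.8) = 10.83 kΩ.
V_A = 18.6 × 10.83/12.40 = 16.24 V.
I(R_F) = V_A / R_F = 16.24/80.8 = 0.2010 mA.

I ≈ 0.201 mA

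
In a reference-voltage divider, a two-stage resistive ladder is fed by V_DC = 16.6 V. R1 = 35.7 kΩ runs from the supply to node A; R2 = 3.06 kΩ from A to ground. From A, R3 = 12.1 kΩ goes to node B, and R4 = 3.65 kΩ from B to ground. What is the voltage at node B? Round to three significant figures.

V_B ≈ 0.258 V

Looking into the second stage from A: R3 + R4 = 15.75 kΩ appears in parallel with R2.
Effective lower resistance at A: R2 ‖ 15.75 = 2.562 kΩ.
V_A = 16.6 × 2.562/(35.7 + 2.562) = 1.112 V.
Then the unloaded second divider: V_B = V_A × R4/(R3+R4) = 1.112 × 0.2317 = 0.2576 V.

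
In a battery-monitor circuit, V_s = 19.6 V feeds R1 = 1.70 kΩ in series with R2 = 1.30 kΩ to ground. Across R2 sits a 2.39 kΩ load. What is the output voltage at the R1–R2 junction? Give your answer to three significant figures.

First combine the lower leg with the load: R2 ‖ R_L = 0.8420 kΩ.
Now apply the divider: V_out = 19.6 × 0.3312 = 6.492 V.

V_out ≈ 6.49 V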